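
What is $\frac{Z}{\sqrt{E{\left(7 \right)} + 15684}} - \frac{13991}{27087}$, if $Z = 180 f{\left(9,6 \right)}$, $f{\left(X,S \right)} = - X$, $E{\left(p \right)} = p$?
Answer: $- \frac{13991}{27087} - \frac{1620 \sqrt{15691}}{15691} \approx -13.449$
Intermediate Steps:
$Z = -1620$ ($Z = 180 \left(\left(-1\right) 9\right) = 180 \left(-9\right) = -1620$)
$\frac{Z}{\sqrt{E{\left(7 \right)} + 15684}} - \frac{13991}{27087} = - \frac{1620}{\sqrt{7 + 15684}} - \frac{13991}{27087} = - \frac{1620}{\sqrt{15691}} - \frac{13991}{27087} = - 1620 \frac{\sqrt{15691}}{15691} - \frac{13991}{27087} = - \frac{1620 \sqrt{15691}}{15691} - \frac{13991}{27087} = - \frac{13991}{27087} - \frac{1620 \sqrt{15691}}{15691}$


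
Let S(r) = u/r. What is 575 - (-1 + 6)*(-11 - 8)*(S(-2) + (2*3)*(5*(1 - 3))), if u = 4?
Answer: -5315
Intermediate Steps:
S(r) = 4/r
575 - (-1 + 6)*(-11 - 8)*(S(-2) + (2*3)*(5*(1 - 3))) = 575 - (-1 + 6)*(-11 - 8)*(4/(-2) + (2*3)*(5*(1 - 3))) = 575 - 5*(-19)*(4*(-½) + 6*(5*(-2))) = 575 - (-95)*(-2 + 6*(-10)) = 575 - (-95)*(-2 - 60) = 575 - (-95)*(-62) = 575 - 1*5890 = 575 - 5890 = -5315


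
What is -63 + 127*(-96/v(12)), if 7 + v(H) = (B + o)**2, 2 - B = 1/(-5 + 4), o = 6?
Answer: -8427/37 ≈ -227.76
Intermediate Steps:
B = 3 (B = 2 - 1/(-5 + 4) = 2 - 1/(-1) = 2 - 1*(-1) = 2 + 1 = 3)
v(H) = 74 (v(H) = -7 + (3 + 6)**2 = -7 + 9**2 = -7 + 81 = 74)
-63 + 127*(-96/v(12)) = -63 + 127*(-96/74) = -63 + 127*(-96*1/74) = -63 + 127*(-48/37) = -63 - 6096/37 = -8427/37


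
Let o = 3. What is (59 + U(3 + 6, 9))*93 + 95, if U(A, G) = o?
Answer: 5861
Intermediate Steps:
U(A, G) = 3
(59 + U(3 + 6, 9))*93 + 95 = (59 + 3)*93 + 95 = 62*93 + 95 = 5766 + 95 = 5861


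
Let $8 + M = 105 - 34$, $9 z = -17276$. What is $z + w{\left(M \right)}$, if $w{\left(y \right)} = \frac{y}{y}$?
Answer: $- \frac{17267}{9} \approx -1918.6$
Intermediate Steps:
$z = - \frac{17276}{9}$ ($z = \frac{1}{9} \left(-17276\right) = - \frac{17276}{9} \approx -1919.6$)
$M = 63$ ($M = -8 + \left(105 - 34\right) = -8 + 71 = 63$)
$w{\left(y \right)} = 1$
$z + w{\left(M \right)} = - \frac{17276}{9} + 1 = - \frac{17267}{9}$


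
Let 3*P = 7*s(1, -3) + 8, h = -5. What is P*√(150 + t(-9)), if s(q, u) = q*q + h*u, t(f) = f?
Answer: 40*√141 ≈ 474.97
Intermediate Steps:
s(q, u) = q² - 5*u (s(q, u) = q*q - 5*u = q² - 5*u)
P = 40 (P = (7*(1² - 5*(-3)) + 8)/3 = (7*(1 + 15) + 8)/3 = (7*16 + 8)/3 = (112 + 8)/3 = (⅓)*120 = 40)
P*√(150 + t(-9)) = 40*√(150 - 9) = 40*√141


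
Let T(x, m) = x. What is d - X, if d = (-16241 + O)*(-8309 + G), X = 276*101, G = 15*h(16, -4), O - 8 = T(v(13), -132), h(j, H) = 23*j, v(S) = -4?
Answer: 45257117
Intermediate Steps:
O = 4 (O = 8 - 4 = 4)
G = 5520 (G = 15*(23*16) = 15*368 = 5520)
X = 27876
d = 45284993 (d = (-16241 + 4)*(-8309 + 5520) = -16237*(-2789) = 45284993)
d - X = 45284993 - 1*27876 = 45284993 - 27876 = 45257117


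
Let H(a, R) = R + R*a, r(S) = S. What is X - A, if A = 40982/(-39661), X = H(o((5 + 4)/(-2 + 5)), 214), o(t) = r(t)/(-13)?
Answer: 85407306/515593 ≈ 165.65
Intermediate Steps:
o(t) = -t/13 (o(t) = t/(-13) = t*(-1/13) = -t/13)
X = 2140/13 (X = 214*(1 - (5 + 4)/(13*(-2 + 5))) = 214*(1 - 9/(13*3)) = 214*(1 - 1/13*3) = 214*(1 - 3/13) = 214*(10/13) = 2140/13 ≈ 164.62)
A = -40982/39661 (A = 40982*(-1/39661) = -40982/39661 ≈ -1.0333)
X - A = 2140/13 - 1*(-40982/39661) = 2140/13 + 40982/39661 = 85407306/515593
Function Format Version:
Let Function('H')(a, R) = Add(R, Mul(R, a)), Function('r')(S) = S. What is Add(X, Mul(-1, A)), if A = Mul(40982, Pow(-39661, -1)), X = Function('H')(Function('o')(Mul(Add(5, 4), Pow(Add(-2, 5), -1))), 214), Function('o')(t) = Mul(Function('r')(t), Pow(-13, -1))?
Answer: Rational(85407306, 515593) ≈ 165.65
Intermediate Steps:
Function('o')(t) = Mul(Rational(-1, 13), t) (Function('o')(t) = Mul(t, Pow(-13, -1)) = Mul(t, Rational(-1, 13)) = Mul(Rational(-1, 13), t))
X = Rational(2140, 13) (X = Mul(214, Add(1, Mul(Rational(-1, 13), Mul(Add(5, 4), Pow(Add(-2, 5), -1))))) = Mul(214, Add(1, Mul(Rational(-1, 13), Mul(9, Pow(3, -1))))) = Mul(214, Add(1, Mul(Rational(-1, 13), Mul(9, Rational(1, 3))))) = Mul(214, Add(1, Mul(Rational(-1, 13), 3))) = Mul(214, Add(1, Rational(-3, 13))) = Mul(214, Rational(10, 13)) = Rational(2140, 13) ≈ 164.62)
A = Rational(-40982, 39661) (A = Mul(40982, Rational(-1, 39661)) = Rational(-40982, 39661) ≈ -1.0333)
Add(X, Mul(-1, A)) = Add(Rational(2140, 13), Mul(-1, Rational(-40982, 39661))) = Add(Rational(2140, 13), Rational(40982, 39661)) = Rational(85407306, 515593)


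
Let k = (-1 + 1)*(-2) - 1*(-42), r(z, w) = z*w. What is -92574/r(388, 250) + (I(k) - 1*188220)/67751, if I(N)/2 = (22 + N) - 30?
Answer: -12261362537/3285923500 ≈ -3.7315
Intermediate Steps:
r(z, w) = w*z
k = 42 (k = 0*(-2) + 42 = 0 + 42 = 42)
I(N) = -16 + 2*N (I(N) = 2*((22 + N) - 30) = 2*(-8 + N) = -16 + 2*N)
-92574/r(388, 250) + (I(k) - 1*188220)/67751 = -92574/(250*388) + ((-16 + 2*42) - 1*188220)/67751 = -92574/97000 + ((-16 + 84) - 188220)*(1/67751) = -92574*1/97000 + (68 - 188220)*(1/67751) = -46287/48500 - 188152*1/67751 = -46287/48500 - 188152/67751 = -12261362537/3285923500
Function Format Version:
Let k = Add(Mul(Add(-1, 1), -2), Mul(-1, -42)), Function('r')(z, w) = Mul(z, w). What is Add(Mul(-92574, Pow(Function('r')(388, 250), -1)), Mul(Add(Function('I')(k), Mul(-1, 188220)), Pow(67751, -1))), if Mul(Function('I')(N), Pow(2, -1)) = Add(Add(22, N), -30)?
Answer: Rational(-12261362537, 3285923500) ≈ -3.7315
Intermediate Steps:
Function('r')(z, w) = Mul(w, z)
k = 42 (k = Add(Mul(0, -2), 42) = Add(0, 42) = 42)
Function('I')(N) = Add(-16, Mul(2, N)) (Function('I')(N) = Mul(2, Add(Add(22, N), -30)) = Mul(2, Add(-8, N)) = Add(-16, Mul(2, N)))
Add(Mul(-92574, Pow(Function('r')(388, 250), -1)), Mul(Add(Function('I')(k), Mul(-1, 188220)), Pow(67751, -1))) = Add(Mul(-92574, Pow(Mul(250, 388), -1)), Mul(Add(Add(-16, Mul(2, 42)), Mul(-1, 188220)), Pow(67751, -1))) = Add(Mul(-92574, Pow(97000, -1)), Mul(Add(Add(-16, 84), -188220), Rational(1, 67751))) = Add(Mul(-92574, Rational(1, 97000)), Mul(Add(68, -188220), Rational(1, 67751))) = Add(Rational(-46287, 48500), Mul(-188152, Rational(1, 67751))) = Add(Rational(-46287, 48500), Rational(-188152, 67751)) = Rational(-12261362537, 3285923500)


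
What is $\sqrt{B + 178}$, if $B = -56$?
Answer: $\sqrt{122} \approx 11.045$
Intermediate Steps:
$\sqrt{B + 178} = \sqrt{-56 + 178} = \sqrt{122}$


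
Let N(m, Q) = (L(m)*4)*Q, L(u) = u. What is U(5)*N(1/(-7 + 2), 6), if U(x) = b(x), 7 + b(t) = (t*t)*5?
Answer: -2832/5 ≈ -566.40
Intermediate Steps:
N(m, Q) = 4*Q*m (N(m, Q) = (m*4)*Q = (4*m)*Q = 4*Q*m)
b(t) = -7 + 5*t**2 (b(t) = -7 + (t*t)*5 = -7 + t**2*5 = -7 + 5*t**2)
U(x) = -7 + 5*x**2
U(5)*N(1/(-7 + 2), 6) = (-7 + 5*5**2)*(4*6/(-7 + 2)) = (-7 + 5*25)*(4*6/(-5)) = (-7 + 125)*(4*6*(-1/5)) = 118*(-24/5) = -2832/5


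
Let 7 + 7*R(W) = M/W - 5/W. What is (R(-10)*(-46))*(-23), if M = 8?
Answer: -38617/35 ≈ -1103.3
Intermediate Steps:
R(W) = -1 + 3/(7*W) (R(W) = -1 + (8/W - 5/W)/7 = -1 + (3/W)/7 = -1 + 3/(7*W))
(R(-10)*(-46))*(-23) = (((3/7 - 1*(-10))/(-10))*(-46))*(-23) = (-(3/7 + 10)/10*(-46))*(-23) = (-⅒*73/7*(-46))*(-23) = -73/70*(-46)*(-23) = (1679/35)*(-23) = -38617/35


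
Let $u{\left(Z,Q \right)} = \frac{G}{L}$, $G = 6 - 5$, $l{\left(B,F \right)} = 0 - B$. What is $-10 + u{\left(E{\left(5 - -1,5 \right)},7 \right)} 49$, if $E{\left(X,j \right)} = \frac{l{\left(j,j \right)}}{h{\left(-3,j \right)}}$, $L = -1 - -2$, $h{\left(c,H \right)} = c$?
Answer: $39$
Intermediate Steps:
$l{\left(B,F \right)} = - B$
$G = 1$ ($G = 6 - 5 = 1$)
$L = 1$ ($L = -1 + 2 = 1$)
$E{\left(X,j \right)} = \frac{j}{3}$ ($E{\left(X,j \right)} = \frac{\left(-1\right) j}{-3} = - j \left(- \frac{1}{3}\right) = \frac{j}{3}$)
$u{\left(Z,Q \right)} = 1$ ($u{\left(Z,Q \right)} = 1 \cdot 1^{-1} = 1 \cdot 1 = 1$)
$-10 + u{\left(E{\left(5 - -1,5 \right)},7 \right)} 49 = -10 + 1 \cdot 49 = -10 + 49 = 39$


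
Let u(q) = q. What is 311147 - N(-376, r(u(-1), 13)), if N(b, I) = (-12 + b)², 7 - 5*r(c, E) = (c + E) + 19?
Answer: 160603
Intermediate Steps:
r(c, E) = -12/5 - E/5 - c/5 (r(c, E) = 7/5 - ((c + E) + 19)/5 = 7/5 - ((E + c) + 19)/5 = 7/5 - (19 + E + c)/5 = 7/5 + (-19/5 - E/5 - c/5) = -12/5 - E/5 - c/5)
311147 - N(-376, r(u(-1), 13)) = 311147 - (-12 - 376)² = 311147 - 1*(-388)² = 311147 - 1*150544 = 311147 - 150544 = 160603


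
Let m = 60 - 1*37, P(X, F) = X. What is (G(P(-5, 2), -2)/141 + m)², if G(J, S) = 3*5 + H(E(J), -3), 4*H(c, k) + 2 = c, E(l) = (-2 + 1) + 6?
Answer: 18879025/35344 ≈ 534.15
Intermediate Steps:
E(l) = 5 (E(l) = -1 + 6 = 5)
H(c, k) = -½ + c/4
G(J, S) = 63/4 (G(J, S) = 3*5 + (-½ + (¼)*5) = 15 + (-½ + 5/4) = 15 + ¾ = 63/4)
m = 23 (m = 60 - 37 = 23)
(G(P(-5, 2), -2)/141 + m)² = ((63/4)/141 + 23)² = ((63/4)*(1/141) + 23)² = (21/188 + 23)² = (4345/188)² = 18879025/35344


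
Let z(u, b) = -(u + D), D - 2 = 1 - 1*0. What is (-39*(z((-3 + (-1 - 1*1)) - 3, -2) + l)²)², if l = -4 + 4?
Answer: 950625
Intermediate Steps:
D = 3 (D = 2 + (1 - 1*0) = 2 + (1 + 0) = 2 + 1 = 3)
z(u, b) = -3 - u (z(u, b) = -(u + 3) = -(3 + u) = -3 - u)
l = 0
(-39*(z((-3 + (-1 - 1*1)) - 3, -2) + l)²)² = (-39*((-3 - ((-3 + (-1 - 1*1)) - 3)) + 0)²)² = (-39*((-3 - ((-3 + (-1 - 1)) - 3)) + 0)²)² = (-39*((-3 - ((-3 - 2) - 3)) + 0)²)² = (-39*((-3 - (-5 - 3)) + 0)²)² = (-39*((-3 - 1*(-8)) + 0)²)² = (-39*((-3 + 8) + 0)²)² = (-39*(5 + 0)²)² = (-39*5²)² = (-39*25)² = (-975)² = 950625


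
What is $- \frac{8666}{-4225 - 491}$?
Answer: $\frac{4333}{2358} \approx 1.8376$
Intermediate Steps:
$- \frac{8666}{-4225 - 491} = - \frac{8666}{-4716} = \left(-8666\right) \left(- \frac{1}{4716}\right) = \frac{4333}{2358}$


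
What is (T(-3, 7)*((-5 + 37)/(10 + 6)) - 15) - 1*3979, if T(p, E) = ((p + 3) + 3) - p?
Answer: -3982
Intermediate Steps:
T(p, E) = 6 (T(p, E) = ((3 + p) + 3) - p = (6 + p) - p = 6)
(T(-3, 7)*((-5 + 37)/(10 + 6)) - 15) - 1*3979 = (6*((-5 + 37)/(10 + 6)) - 15) - 1*3979 = (6*(32/16) - 15) - 3979 = (6*(32*(1/16)) - 15) - 3979 = (6*2 - 15) - 3979 = (12 - 15) - 3979 = -3 - 3979 = -3982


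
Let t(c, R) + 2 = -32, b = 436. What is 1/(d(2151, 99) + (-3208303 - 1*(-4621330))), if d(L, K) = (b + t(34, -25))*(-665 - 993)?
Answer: 1/746511 ≈ 1.3396e-6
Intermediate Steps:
t(c, R) = -34 (t(c, R) = -2 - 32 = -34)
d(L, K) = -666516 (d(L, K) = (436 - 34)*(-665 - 993) = 402*(-1658) = -666516)
1/(d(2151, 99) + (-3208303 - 1*(-4621330))) = 1/(-666516 + (-3208303 - 1*(-4621330))) = 1/(-666516 + (-3208303 + 4621330)) = 1/(-666516 + 1413027) = 1/746511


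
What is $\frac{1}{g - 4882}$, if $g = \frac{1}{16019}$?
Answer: $- \frac{16019}{78204757} \approx -0.00020483$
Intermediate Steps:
$g = \frac{1}{16019} \approx 6.2426 \cdot 10^{-5}$
$\frac{1}{g - 4882} = \frac{1}{\frac{1}{16019} - 4882} = \frac{1}{- \frac{78204757}{16019}} = - \frac{16019}{78204757}$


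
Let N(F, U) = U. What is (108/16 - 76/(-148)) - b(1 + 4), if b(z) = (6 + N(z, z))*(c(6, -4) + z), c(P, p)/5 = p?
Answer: 25495/148 ≈ 172.26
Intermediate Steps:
c(P, p) = 5*p
b(z) = (-20 + z)*(6 + z) (b(z) = (6 + z)*(5*(-4) + z) = (6 + z)*(-20 + z) = (-20 + z)*(6 + z))
(108/16 - 76/(-148)) - b(1 + 4) = (108/16 - 76/(-148)) - (-120 + (1 + 4)² - 14*(1 + 4)) = (108*(1/16) - 76*(-1/148)) - (-120 + 5² - 14*5) = (27/4 + 19/37) - (-120 + 25 - 70) = 1075/148 - 1*(-165) = 1075/148 + 165 = 25495/148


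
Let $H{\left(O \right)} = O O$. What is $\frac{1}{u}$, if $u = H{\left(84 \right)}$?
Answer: $\frac{1}{7056} \approx 0.00014172$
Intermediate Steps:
$H{\left(O \right)} = O^{2}$
$u = 7056$ ($u = 84^{2} = 7056$)
$\frac{1}{u} = \frac{1}{7056}$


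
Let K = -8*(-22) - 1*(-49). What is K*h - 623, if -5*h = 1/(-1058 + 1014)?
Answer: -27367/44 ≈ -621.98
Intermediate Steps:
K = 225 (K = 176 + 49 = 225)
h = 1/220 (h = -1/(5*(-1058 + 1014)) = -1/5/(-44) = -1/5*(-1/44) = 1/220 ≈ 0.0045455)
K*h - 623 = 225*(1/220) - 623 = 45/44 - 623 = -27367/44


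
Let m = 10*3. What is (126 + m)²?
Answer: 24336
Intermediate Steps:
m = 30
(126 + m)² = (126 + 30)² = 156² = 24336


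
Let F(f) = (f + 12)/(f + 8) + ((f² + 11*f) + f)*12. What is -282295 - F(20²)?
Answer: -230509393/102 ≈ -2.2599e+6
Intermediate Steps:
F(f) = 12*f² + 144*f + (12 + f)/(8 + f) (F(f) = (12 + f)/(8 + f) + (f² + 12*f)*12 = (12 + f)/(8 + f) + (12*f² + 144*f) = 12*f² + 144*f + (12 + f)/(8 + f))
-282295 - F(20²) = -282295 - (12 + 12*(20²)³ + 240*(20²)² + 1153*20²)/(8 + 20²) = -282295 - (12 + 12*400³ + 240*400² + 1153*400)/(8 + 400) = -282295 - (12 + 12*64000000 + 240*160000 + 461200)/408 = -282295 - (12 + 768000000 + 38400000 + 461200)/408 = -282295 - 806861212/408 = -282295 - 1*201715303/102 = -282295 - 201715303/102 = -230509393/102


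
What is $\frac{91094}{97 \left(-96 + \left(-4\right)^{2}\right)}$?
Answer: $- \frac{45547}{3880} \approx -11.739$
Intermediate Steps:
$\frac{91094}{97 \left(-96 + \left(-4\right)^{2}\right)} = \frac{91094}{97 \left(-96 + 16\right)} = \frac{91094}{97 \left(-80\right)} = \frac{91094}{-7760} = 91094 \left(- \frac{1}{7760}\right) = - \frac{45547}{3880}$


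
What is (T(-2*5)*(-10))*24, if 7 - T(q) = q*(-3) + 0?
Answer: 5520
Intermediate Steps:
T(q) = 7 + 3*q (T(q) = 7 - (q*(-3) + 0) = 7 - (-3*q + 0) = 7 - (-3)*q = 7 + 3*q)
(T(-2*5)*(-10))*24 = ((7 + 3*(-2*5))*(-10))*24 = ((7 + 3*(-10))*(-10))*24 = ((7 - 30)*(-10))*24 = -23*(-10)*24 = 230*24 = 5520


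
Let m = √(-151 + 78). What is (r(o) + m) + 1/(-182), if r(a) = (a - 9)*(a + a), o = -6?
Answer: 32759/182 + I*√73 ≈ 179.99 + 8.544*I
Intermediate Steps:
m = I*√73 (m = √(-73) = I*√73 ≈ 8.544*I)
r(a) = 2*a*(-9 + a) (r(a) = (-9 + a)*(2*a) = 2*a*(-9 + a))
(r(o) + m) + 1/(-182) = (2*(-6)*(-9 - 6) + I*√73) + 1/(-182) = (2*(-6)*(-15) + I*√73) - 1/182 = (180 + I*√73) - 1/182 = 32759/182 + I*√73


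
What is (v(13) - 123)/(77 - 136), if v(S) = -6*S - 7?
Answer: 208/59 ≈ 3.5254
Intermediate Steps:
v(S) = -7 - 6*S
(v(13) - 123)/(77 - 136) = ((-7 - 6*13) - 123)/(77 - 136) = ((-7 - 78) - 123)/(-59) = (-85 - 123)*(-1/59) = -208*(-1/59) = 208/59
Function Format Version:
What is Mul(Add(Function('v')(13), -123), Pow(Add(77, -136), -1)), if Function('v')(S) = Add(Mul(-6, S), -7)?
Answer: Rational(208, 59) ≈ 3.5254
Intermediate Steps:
Function('v')(S) = Add(-7, Mul(-6, S))
Mul(Add(Function('v')(13), -123), Pow(Add(77, -136), -1)) = Mul(Add(Add(-7, Mul(-6, 13)), -123), Pow(Add(77, -136), -1)) = Mul(Add(Add(-7, -78), -123), Pow(-59, -1)) = Mul(Add(-85, -123), Rational(-1, 59)) = Mul(-208, Rational(-1, 59)) = Rational(208, 59)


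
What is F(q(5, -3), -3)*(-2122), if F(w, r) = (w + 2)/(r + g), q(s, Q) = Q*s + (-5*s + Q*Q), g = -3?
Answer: -30769/3 ≈ -10256.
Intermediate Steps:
q(s, Q) = Q² - 5*s + Q*s (q(s, Q) = Q*s + (-5*s + Q²) = Q*s + (Q² - 5*s) = Q² - 5*s + Q*s)
F(w, r) = (2 + w)/(-3 + r) (F(w, r) = (w + 2)/(r - 3) = (2 + w)/(-3 + r))
F(q(5, -3), -3)*(-2122) = ((2 + ((-3)² - 5*5 - 3*5))/(-3 - 3))*(-2122) = ((2 + (9 - 25 - 15))/(-6))*(-2122) = -(2 - 31)/6*(-2122) = -⅙*(-29)*(-2122) = (29/6)*(-2122) = -30769/3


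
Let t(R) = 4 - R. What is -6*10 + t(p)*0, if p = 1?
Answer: -60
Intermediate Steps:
-6*10 + t(p)*0 = -6*10 + (4 - 1*1)*0 = -60 + (4 - 1)*0 = -60 + 3*0 = -60 + 0 = -60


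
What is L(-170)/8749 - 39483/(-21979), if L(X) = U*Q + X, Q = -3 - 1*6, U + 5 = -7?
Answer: 344074069/192294271 ≈ 1.7893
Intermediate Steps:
U = -12 (U = -5 - 7 = -12)
Q = -9 (Q = -3 - 6 = -9)
L(X) = 108 + X (L(X) = -12*(-9) + X = 108 + X)
L(-170)/8749 - 39483/(-21979) = (108 - 170)/8749 - 39483/(-21979) = -62*1/8749 - 39483*(-1/21979) = -62/8749 + 39483/21979 = 344074069/192294271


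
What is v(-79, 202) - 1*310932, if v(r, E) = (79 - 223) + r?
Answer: -311155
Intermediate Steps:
v(r, E) = -144 + r
v(-79, 202) - 1*310932 = (-144 - 79) - 1*310932 = -223 - 310932 = -311155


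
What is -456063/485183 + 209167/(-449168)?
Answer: -306333178145/217928677744 ≈ -1.4057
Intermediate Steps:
-456063/485183 + 209167/(-449168) = -456063*1/485183 + 209167*(-1/449168) = -456063/485183 - 209167/449168 = -306333178145/217928677744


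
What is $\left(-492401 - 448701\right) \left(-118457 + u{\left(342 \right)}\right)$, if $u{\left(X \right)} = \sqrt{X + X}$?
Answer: $111480119614 - 5646612 \sqrt{19} \approx 1.1146 \cdot 10^{11}$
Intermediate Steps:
$u{\left(X \right)} = \sqrt{2} \sqrt{X}$ ($u{\left(X \right)} = \sqrt{2 X} = \sqrt{2} \sqrt{X}$)
$\left(-492401 - 448701\right) \left(-118457 + u{\left(342 \right)}\right) = \left(-492401 - 448701\right) \left(-118457 + \sqrt{2} \sqrt{342}\right) = - 941102 \left(-118457 + \sqrt{2} \cdot 3 \sqrt{38}\right) = - 941102 \left(-118457 + 6 \sqrt{19}\right) = 111480119614 - 5646612 \sqrt{19}$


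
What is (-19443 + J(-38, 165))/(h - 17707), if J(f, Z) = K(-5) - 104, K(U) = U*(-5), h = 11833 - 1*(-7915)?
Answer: -19522/2041 ≈ -9.5649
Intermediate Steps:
h = 19748 (h = 11833 + 7915 = 19748)
K(U) = -5*U
J(f, Z) = -79 (J(f, Z) = -5*(-5) - 104 = 25 - 104 = -79)
(-19443 + J(-38, 165))/(h - 17707) = (-19443 - 79)/(19748 - 17707) = -19522/2041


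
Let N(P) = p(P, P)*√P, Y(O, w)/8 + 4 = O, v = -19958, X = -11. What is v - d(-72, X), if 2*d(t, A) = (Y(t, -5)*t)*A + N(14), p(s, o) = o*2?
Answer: 220810 - 14*√14 ≈ 2.2076e+5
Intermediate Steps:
p(s, o) = 2*o
Y(O, w) = -32 + 8*O
N(P) = 2*P^(3/2) (N(P) = (2*P)*√P = 2*P^(3/2))
d(t, A) = 14*√14 + A*t*(-32 + 8*t)/2 (d(t, A) = (((-32 + 8*t)*t)*A + 2*14^(3/2))/2 = ((t*(-32 + 8*t))*A + 2*(14*√14))/2 = (A*t*(-32 + 8*t) + 28*√14)/2 = (28*√14 + A*t*(-32 + 8*t))/2 = 14*√14 + A*t*(-32 + 8*t)/2)
v - d(-72, X) = -19958 - (14*√14 + 4*(-11)*(-72)*(-4 - 72)) = -19958 - (14*√14 + 4*(-11)*(-72)*(-76)) = -19958 - (14*√14 - 240768) = -19958 - (-240768 + 14*√14) = -19958 + (240768 - 14*√14) = 220810 - 14*√14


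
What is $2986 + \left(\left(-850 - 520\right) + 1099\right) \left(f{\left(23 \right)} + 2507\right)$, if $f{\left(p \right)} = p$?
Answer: $-682644$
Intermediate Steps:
$2986 + \left(\left(-850 - 520\right) + 1099\right) \left(f{\left(23 \right)} + 2507\right) = 2986 + \left(\left(-850 - 520\right) + 1099\right) \left(23 + 2507\right) = 2986 + \left(-1370 + 1099\right) 2530 = 2986 - 685630 = -682644$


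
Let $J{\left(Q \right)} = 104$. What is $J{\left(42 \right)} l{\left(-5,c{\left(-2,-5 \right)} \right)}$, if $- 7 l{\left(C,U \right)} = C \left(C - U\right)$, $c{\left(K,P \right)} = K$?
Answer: $- \frac{1560}{7} \approx -222.86$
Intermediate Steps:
$l{\left(C,U \right)} = - \frac{C \left(C - U\right)}{7}$
$J{\left(42 \right)} l{\left(-5,c{\left(-2,-5 \right)} \right)} = 104 \cdot \frac{1}{7} \left(-5\right) \left(-2 - -5\right) = 104 \cdot \frac{1}{7} \left(-5\right) \left(-2 + 5\right) = 104 \cdot \frac{1}{7} \left(-5\right) 3 = 104 \left(- \frac{15}{7}\right) = - \frac{1560}{7}$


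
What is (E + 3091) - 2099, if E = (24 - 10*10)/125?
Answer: 123924/125 ≈ 991.39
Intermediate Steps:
E = -76/125 (E = (24 - 100)*(1/125) = -76*1/125 = -76/125 ≈ -0.60800)
(E + 3091) - 2099 = (-76/125 + 3091) - 2099 = 386299/125 - 2099 = 123924/125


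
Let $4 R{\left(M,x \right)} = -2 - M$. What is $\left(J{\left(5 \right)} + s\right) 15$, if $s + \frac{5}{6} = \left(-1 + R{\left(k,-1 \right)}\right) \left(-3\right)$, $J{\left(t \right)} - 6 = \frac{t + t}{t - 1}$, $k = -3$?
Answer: $\frac{595}{4} \approx 148.75$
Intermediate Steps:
$R{\left(M,x \right)} = - \frac{1}{2} - \frac{M}{4}$ ($R{\left(M,x \right)} = \frac{-2 - M}{4} = - \frac{1}{2} - \frac{M}{4}$)
$J{\left(t \right)} = 6 + \frac{2 t}{-1 + t}$ ($J{\left(t \right)} = 6 + \frac{t + t}{t - 1} = 6 + \frac{2 t}{-1 + t}$)
$s = \frac{17}{12}$ ($s = - \frac{5}{6} + \left(-1 - - \frac{1}{4}\right) \left(-3\right) = - \frac{5}{6} + \left(-1 + \left(- \frac{1}{2} + \frac{3}{4}\right)\right) \left(-3\right) = - \frac{5}{6} + \left(-1 + \frac{1}{4}\right) \left(-3\right) = - \frac{5}{6} - - \frac{9}{4} = - \frac{5}{6} + \frac{9}{4} = \frac{17}{12} \approx 1.4167$)
$\left(J{\left(5 \right)} + s\right) 15 = \left(\frac{2 \left(-3 + 4 \cdot 5\right)}{-1 + 5} + \frac{17}{12}\right) 15 = \left(\frac{2 \left(-3 + 20\right)}{4} + \frac{17}{12}\right) 15 = \left(2 \cdot \frac{1}{4} \cdot 17 + \frac{17}{12}\right) 15 = \left(\frac{17}{2} + \frac{17}{12}\right) 15 = \frac{119}{12} \cdot 15 = \frac{595}{4}$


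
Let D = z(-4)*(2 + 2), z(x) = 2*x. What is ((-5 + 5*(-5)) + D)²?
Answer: 3844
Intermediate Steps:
D = -32 (D = (2*(-4))*(2 + 2) = -8*4 = -32)
((-5 + 5*(-5)) + D)² = ((-5 + 5*(-5)) - 32)² = ((-5 - 25) - 32)² = (-30 - 32)² = (-62)² = 3844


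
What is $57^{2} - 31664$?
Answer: $-28415$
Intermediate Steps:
$57^{2} - 31664 = 3249 - 31664 = -28415$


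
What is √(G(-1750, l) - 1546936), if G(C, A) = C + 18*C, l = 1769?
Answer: I*√1580186 ≈ 1257.1*I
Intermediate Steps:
G(C, A) = 19*C
√(G(-1750, l) - 1546936) = √(19*(-1750) - 1546936) = √(-33250 - 1546936) = √(-1580186) = I*√1580186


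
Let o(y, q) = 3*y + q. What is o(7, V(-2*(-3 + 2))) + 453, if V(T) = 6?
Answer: 480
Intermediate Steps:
o(y, q) = q + 3*y
o(7, V(-2*(-3 + 2))) + 453 = (6 + 3*7) + 453 = (6 + 21) + 453 = 27 + 453 = 480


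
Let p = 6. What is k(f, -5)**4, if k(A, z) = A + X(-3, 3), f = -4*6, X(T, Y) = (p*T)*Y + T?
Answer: 43046721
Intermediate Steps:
X(T, Y) = T + 6*T*Y (X(T, Y) = (6*T)*Y + T = 6*T*Y + T = T + 6*T*Y)
f = -24
k(A, z) = -57 + A (k(A, z) = A - 3*(1 + 6*3) = A - 3*(1 + 18) = A - 3*19 = A - 57 = -57 + A)
k(f, -5)**4 = (-57 - 24)**4 = (-81)**4 = 43046721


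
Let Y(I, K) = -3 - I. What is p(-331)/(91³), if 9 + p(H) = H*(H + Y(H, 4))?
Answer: 984/753571 ≈ 0.0013058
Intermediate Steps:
p(H) = -9 - 3*H (p(H) = -9 + H*(H + (-3 - H)) = -9 + H*(-3) = -9 - 3*H)
p(-331)/(91³) = (-9 - 3*(-331))/(91³) = (-9 + 993)/753571 = 984*(1/753571) = 984/753571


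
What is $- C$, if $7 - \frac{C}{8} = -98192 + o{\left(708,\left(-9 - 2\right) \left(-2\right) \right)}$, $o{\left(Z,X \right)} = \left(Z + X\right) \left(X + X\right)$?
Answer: $-528632$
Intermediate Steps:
$o{\left(Z,X \right)} = 2 X \left(X + Z\right)$ ($o{\left(Z,X \right)} = \left(X + Z\right) 2 X = 2 X \left(X + Z\right)$)
$C = 528632$ ($C = 56 - 8 \left(-98192 + 2 \left(-9 - 2\right) \left(-2\right) \left(\left(-9 - 2\right) \left(-2\right) + 708\right)\right) = 56 - 8 \left(-98192 + 2 \left(\left(-11\right) \left(-2\right)\right) \left(\left(-11\right) \left(-2\right) + 708\right)\right) = 56 - 8 \left(-98192 + 2 \cdot 22 \left(22 + 708\right)\right) = 56 - 8 \left(-98192 + 2 \cdot 22 \cdot 730\right) = 56 - 8 \left(-98192 + 32120\right) = 56 - -528576 = 56 + 528576 = 528632$)
$- C = \left(-1\right) 528632 = -528632$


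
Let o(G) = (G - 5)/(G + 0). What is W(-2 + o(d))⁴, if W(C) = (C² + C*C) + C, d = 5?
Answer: 1296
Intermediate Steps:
o(G) = (-5 + G)/G
W(C) = C + 2*C² (W(C) = (C² + C²) + C = 2*C² + C = C + 2*C²)
W(-2 + o(d))⁴ = ((-2 + (-5 + 5)/5)*(1 + 2*(-2 + (-5 + 5)/5)))⁴ = ((-2 + (⅕)*0)*(1 + 2*(-2 + (⅕)*0)))⁴ = ((-2 + 0)*(1 + 2*(-2 + 0)))⁴ = (-2*(1 + 2*(-2)))⁴ = (-2*(1 - 4))⁴ = (-2*(-3))⁴ = 6⁴ = 1296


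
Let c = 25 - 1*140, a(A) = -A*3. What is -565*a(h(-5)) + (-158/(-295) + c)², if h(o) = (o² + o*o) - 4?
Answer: 7925549539/87025 ≈ 91072.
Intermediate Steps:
h(o) = -4 + 2*o² (h(o) = (o² + o²) - 4 = 2*o² - 4 = -4 + 2*o²)
a(A) = -3*A
c = -115 (c = 25 - 140 = -115)
-565*a(h(-5)) + (-158/(-295) + c)² = -(-1695)*(-4 + 2*(-5)²) + (-158/(-295) - 115)² = -(-1695)*(-4 + 2*25) + (-158*(-1/295) - 115)² = -(-1695)*(-4 + 50) + (158/295 - 115)² = -(-1695)*46 + (-33767/295)² = -565*(-138) + 1140210289/87025 = 77970 + 1140210289/87025 = 7925549539/87025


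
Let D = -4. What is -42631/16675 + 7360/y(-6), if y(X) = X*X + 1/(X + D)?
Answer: 1211975471/5986325 ≈ 202.46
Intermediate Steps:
y(X) = X**2 + 1/(-4 + X) (y(X) = X*X + 1/(X - 4) = X**2 + 1/(-4 + X))
-42631/16675 + 7360/y(-6) = -42631/16675 + 7360/(((1 + (-6)**3 - 4*(-6)**2)/(-4 - 6))) = -42631*1/16675 + 7360/(((1 - 216 - 4*36)/(-10))) = -42631/16675 + 7360/((-(1 - 216 - 144)/10)) = -42631/16675 + 7360/((-1/10*(-359))) = -42631/16675 + 7360/(359/10) = -42631/16675 + 7360*(10/359) = -42631/16675 + 73600/359 = 1211975471/5986325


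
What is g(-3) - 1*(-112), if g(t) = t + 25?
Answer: 134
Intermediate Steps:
g(t) = 25 + t
g(-3) - 1*(-112) = (25 - 3) - 1*(-112) = 22 + 112 = 134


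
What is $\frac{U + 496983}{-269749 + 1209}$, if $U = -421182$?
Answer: $- \frac{75801}{268540} \approx -0.28227$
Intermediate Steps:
$\frac{U + 496983}{-269749 + 1209} = \frac{-421182 + 496983}{-269749 + 1209} = \frac{75801}{-268540} = 75801 \left(- \frac{1}{268540}\right) = - \frac{75801}{268540}$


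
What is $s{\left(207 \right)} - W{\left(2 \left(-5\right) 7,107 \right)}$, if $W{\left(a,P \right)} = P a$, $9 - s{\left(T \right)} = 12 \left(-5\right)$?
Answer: $7559$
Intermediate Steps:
$s{\left(T \right)} = 69$ ($s{\left(T \right)} = 9 - 12 \left(-5\right) = 9 - -60 = 9 + 60 = 69$)
$s{\left(207 \right)} - W{\left(2 \left(-5\right) 7,107 \right)} = 69 - 107 \cdot 2 \left(-5\right) 7 = 69 - 107 \left(\left(-10\right) 7\right) = 69 - 107 \left(-70\right) = 69 - -7490 = 69 + 7490 = 7559$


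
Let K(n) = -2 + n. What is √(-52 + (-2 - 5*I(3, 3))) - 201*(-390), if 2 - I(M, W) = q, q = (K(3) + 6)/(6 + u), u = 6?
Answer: 78390 + I*√2199/6 ≈ 78390.0 + 7.8156*I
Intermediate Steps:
q = 7/12 (q = ((-2 + 3) + 6)/(6 + 6) = (1 + 6)/12 = 7*(1/12) = 7/12 ≈ 0.58333)
I(M, W) = 17/12 (I(M, W) = 2 - 1*7/12 = 2 - 7/12 = 17/12)
√(-52 + (-2 - 5*I(3, 3))) - 201*(-390) = √(-52 + (-2 - 5*17/12)) - 201*(-390) = √(-52 + (-2 - 85/12)) + 78390 = √(-52 - 109/12) + 78390 = √(-733/12) + 78390 = I*√2199/6 + 78390 = 78390 + I*√2199/6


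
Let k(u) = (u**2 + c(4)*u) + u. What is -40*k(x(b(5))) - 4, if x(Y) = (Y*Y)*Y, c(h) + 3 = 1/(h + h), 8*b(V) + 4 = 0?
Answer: -14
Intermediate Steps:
b(V) = -1/2 (b(V) = -1/2 + (1/8)*0 = -1/2 + 0 = -1/2)
c(h) = -3 + 1/(2*h) (c(h) = -3 + 1/(h + h) = -3 + 1/(2*h))
x(Y) = Y**3 (x(Y) = Y**2*Y = Y**3)
k(u) = u**2 - 15*u/8 (k(u) = (u**2 + (-3 + (1/2)/4)*u) + u = (u**2 + (-3 + (1/2)*(1/4))*u) + u = (u**2 + (-3 + 1/8)*u) + u = (u**2 - 23*u/8) + u = u**2 - 15*u/8)
-40*k(x(b(5))) - 4 = -5*(-1/2)**3*(-15 + 8*(-1/2)**3) - 4 = -5*(-1)*(-15 + 8*(-1/8))/8 - 4 = -5*(-1)*(-15 - 1)/8 - 4 = -5*(-1)*(-16)/8 - 4 = -40*1/4 - 4 = -10 - 4 = -14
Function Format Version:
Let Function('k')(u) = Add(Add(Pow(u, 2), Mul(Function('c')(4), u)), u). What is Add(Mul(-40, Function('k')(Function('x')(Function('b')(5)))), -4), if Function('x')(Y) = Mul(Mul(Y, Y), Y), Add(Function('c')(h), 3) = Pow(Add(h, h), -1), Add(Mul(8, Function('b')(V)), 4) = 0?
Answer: -14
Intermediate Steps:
Function('b')(V) = Rational(-1, 2) (Function('b')(V) = Add(Rational(-1, 2), Mul(Rational(1, 8), 0)) = Add(Rational(-1, 2), 0) = Rational(-1, 2))
Function('c')(h) = Add(-3, Mul(Rational(1, 2), Pow(h, -1))) (Function('c')(h) = Add(-3, Pow(Add(h, h), -1)) = Add(-3, Pow(Mul(2, h), -1)) = Add(-3, Mul(Rational(1, 2), Pow(h, -1))))
Function('x')(Y) = Pow(Y, 3) (Function('x')(Y) = Mul(Pow(Y, 2), Y) = Pow(Y, 3))
Function('k')(u) = Add(Pow(u, 2), Mul(Rational(-15, 8), u)) (Function('k')(u) = Add(Add(Pow(u, 2), Mul(Add(-3, Mul(Rational(1, 2), Pow(4, -1))), u)), u) = Add(Add(Pow(u, 2), Mul(Add(-3, Mul(Rational(1, 2), Rational(1, 4))), u)), u) = Add(Add(Pow(u, 2), Mul(Add(-3, Rational(1, 8)), u)), u) = Add(Add(Pow(u, 2), Mul(Rational(-23, 8), u)), u) = Add(Pow(u, 2), Mul(Rational(-15, 8), u)))
Add(Mul(-40, Function('k')(Function('x')(Function('b')(5)))), -4) = Add(Mul(-40, Mul(Rational(1, 8), Pow(Rational(-1, 2), 3), Add(-15, Mul(8, Pow(Rational(-1, 2), 3))))), -4) = Add(Mul(-40, Mul(Rational(1, 8), Rational(-1, 8), Add(-15, Mul(8, Rational(-1, 8))))), -4) = Add(Mul(-40, Mul(Rational(1, 8), Rational(-1, 8), Add(-15, -1))), -4) = Add(Mul(-40, Mul(Rational(1, 8), Rational(-1, 8), -16)), -4) = Add(Mul(-40, Rational(1, 4)), -4) = Add(-10, -4) = -14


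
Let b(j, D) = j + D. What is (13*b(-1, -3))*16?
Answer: -832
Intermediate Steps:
b(j, D) = D + j
(13*b(-1, -3))*16 = (13*(-3 - 1))*16 = (13*(-4))*16 = -52*16 = -832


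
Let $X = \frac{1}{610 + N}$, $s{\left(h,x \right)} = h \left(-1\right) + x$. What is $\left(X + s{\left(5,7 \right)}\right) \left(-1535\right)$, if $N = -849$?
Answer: $- \frac{732195}{239} \approx -3063.6$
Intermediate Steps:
$s{\left(h,x \right)} = x - h$ ($s{\left(h,x \right)} = - h + x = x - h$)
$X = - \frac{1}{239}$ ($X = \frac{1}{610 - 849} = \frac{1}{-239} = - \frac{1}{239} \approx -0.0041841$)
$\left(X + s{\left(5,7 \right)}\right) \left(-1535\right) = \left(- \frac{1}{239} + \left(7 - 5\right)\right) \left(-1535\right) = \left(- \frac{1}{239} + 2\right) \left(-1535\right) = \frac{477}{239} \left(-1535\right) = - \frac{732195}{239}$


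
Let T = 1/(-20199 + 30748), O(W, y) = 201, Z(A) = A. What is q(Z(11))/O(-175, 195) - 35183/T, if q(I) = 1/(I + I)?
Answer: -1641205255073/4422 ≈ -3.7115e+8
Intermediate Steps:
q(I) = 1/(2*I)
T = 1/10549 ≈ 9.4796e-5
q(Z(11))/O(-175, 195) - 35183/T = ((1/2)/11)/201 - 35183/1/10549 = ((1/2)*(1/11))*(1/201) - 35183*10549 = (1/22)*(1/201) - 371145467 = 1/4422 - 371145467 = -1641205255073/4422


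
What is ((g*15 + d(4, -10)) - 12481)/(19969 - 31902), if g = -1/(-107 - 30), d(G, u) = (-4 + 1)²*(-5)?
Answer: 1716047/1634821 ≈ 1.0497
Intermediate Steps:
d(G, u) = -45 (d(G, u) = (-3)²*(-5) = 9*(-5) = -45)
g = 1/137 (g = -1/(-137) = -1*(-1/137) = 1/137 ≈ 0.0072993)
((g*15 + d(4, -10)) - 12481)/(19969 - 31902) = (((1/137)*15 - 45) - 12481)/(19969 - 31902) = ((15/137 - 45) - 12481)/(-11933) = (-6150/137 - 12481)*(-1/11933) = -1716047/137*(-1/11933) = 1716047/1634821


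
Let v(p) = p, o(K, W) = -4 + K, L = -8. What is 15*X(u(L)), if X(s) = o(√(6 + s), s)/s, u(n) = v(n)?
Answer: 15/2 - 15*I*√2/8 ≈ 7.5 - 2.6516*I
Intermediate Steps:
u(n) = n
X(s) = (-4 + √(6 + s))/s
15*X(u(L)) = 15*((-4 + √(6 - 8))/(-8)) = 15*(-(-4 + √(-2))/8) = 15*(-(-4 + I*√2)/8) = 15*(½ - I*√2/8) = 15/2 - 15*I*√2/8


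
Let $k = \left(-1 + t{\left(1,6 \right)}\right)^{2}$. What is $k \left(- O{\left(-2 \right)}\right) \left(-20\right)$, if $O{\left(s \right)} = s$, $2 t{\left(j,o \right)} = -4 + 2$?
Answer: $-160$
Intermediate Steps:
$t{\left(j,o \right)} = -1$ ($t{\left(j,o \right)} = \frac{-4 + 2}{2} = \frac{1}{2} \left(-2\right) = -1$)
$k = 4$ ($k = \left(-1 - 1\right)^{2} = \left(-2\right)^{2} = 4$)
$k \left(- O{\left(-2 \right)}\right) \left(-20\right) = 4 \left(\left(-1\right) \left(-2\right)\right) \left(-20\right) = 4 \cdot 2 \left(-20\right) = 8 \left(-20\right) = -160$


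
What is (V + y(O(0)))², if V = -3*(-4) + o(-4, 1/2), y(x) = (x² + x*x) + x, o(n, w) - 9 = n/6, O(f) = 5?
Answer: 51076/9 ≈ 5675.1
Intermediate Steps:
o(n, w) = 9 + n/6
y(x) = x + 2*x² (y(x) = (x² + x²) + x = 2*x² + x = x + 2*x²)
V = 61/3 (V = -3*(-4) + (9 + (⅙)*(-4)) = 12 + (9 - ⅔) = 12 + 25/3 = 61/3 ≈ 20.333)
(V + y(O(0)))² = (61/3 + 5*(1 + 2*5))² = (61/3 + 5*(1 + 10))² = (61/3 + 5*11)² = (61/3 + 55)² = (226/3)² = 51076/9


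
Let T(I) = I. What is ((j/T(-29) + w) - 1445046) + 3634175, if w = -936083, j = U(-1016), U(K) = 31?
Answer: 36338303/29 ≈ 1.2530e+6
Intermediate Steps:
j = 31
((j/T(-29) + w) - 1445046) + 3634175 = ((31/(-29) - 936083) - 1445046) + 3634175 = ((31*(-1/29) - 936083) - 1445046) + 3634175 = ((-31/29 - 936083) - 1445046) + 3634175 = (-27146438/29 - 1445046) + 3634175 = -69052772/29 + 3634175 = 36338303/29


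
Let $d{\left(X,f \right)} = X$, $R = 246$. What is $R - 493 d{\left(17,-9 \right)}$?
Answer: $-8135$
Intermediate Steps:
$R - 493 d{\left(17,-9 \right)} = 246 - 8381 = -8135$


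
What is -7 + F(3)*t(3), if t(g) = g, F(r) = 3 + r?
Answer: 11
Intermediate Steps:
-7 + F(3)*t(3) = -7 + (3 + 3)*3 = -7 + 6*3 = -7 + 18 = 11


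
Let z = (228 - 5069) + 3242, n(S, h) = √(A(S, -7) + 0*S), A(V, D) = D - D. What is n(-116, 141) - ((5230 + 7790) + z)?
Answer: -11421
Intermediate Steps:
A(V, D) = 0
n(S, h) = 0 (n(S, h) = √(0 + 0*S) = √(0 + 0) = √0 = 0)
z = -1599 (z = -4841 + 3242 = -1599)
n(-116, 141) - ((5230 + 7790) + z) = 0 - ((5230 + 7790) - 1599) = 0 - (13020 - 1599) = 0 - 1*11421 = 0 - 11421 = -11421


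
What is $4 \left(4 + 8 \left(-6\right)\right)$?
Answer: $-176$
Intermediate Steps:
$4 \left(4 + 8 \left(-6\right)\right) = 4 \left(4 - 48\right) = 4 \left(-44\right) = -176$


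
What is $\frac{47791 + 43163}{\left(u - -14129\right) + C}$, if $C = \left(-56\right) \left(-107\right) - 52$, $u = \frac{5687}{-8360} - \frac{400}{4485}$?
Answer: $\frac{62005160880}{13680914131} \approx 4.5322$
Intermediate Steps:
$u = - \frac{524549}{681720}$ ($u = 5687 \left(- \frac{1}{8360}\right) - \frac{80}{897} = - \frac{517}{760} - \frac{80}{897} = - \frac{524549}{681720} \approx -0.76945$)
$C = 5940$ ($C = 5992 - 52 = 5940$)
$\frac{47791 + 43163}{\left(u - -14129\right) + C} = \frac{47791 + 43163}{\left(- \frac{524549}{681720} - -14129\right) + 5940} = \frac{90954}{\left(- \frac{524549}{681720} + 14129\right) + 5940} = \frac{90954}{\frac{9631497331}{681720} + 5940} = \frac{90954}{\frac{13680914131}{681720}} = 90954 \cdot \frac{681720}{13680914131} = \frac{62005160880}{13680914131}$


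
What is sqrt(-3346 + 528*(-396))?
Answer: I*sqrt(212434) ≈ 460.91*I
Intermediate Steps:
sqrt(-3346 + 528*(-396)) = sqrt(-3346 - 209088) = sqrt(-212434) = I*sqrt(212434)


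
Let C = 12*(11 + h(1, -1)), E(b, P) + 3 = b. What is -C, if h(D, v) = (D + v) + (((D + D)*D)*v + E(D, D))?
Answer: -84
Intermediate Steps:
E(b, P) = -3 + b
h(D, v) = -3 + v + 2*D + 2*v*D**2 (h(D, v) = (D + v) + (((D + D)*D)*v + (-3 + D)) = (D + v) + (((2*D)*D)*v + (-3 + D)) = (D + v) + ((2*D**2)*v + (-3 + D)) = (D + v) + (2*v*D**2 + (-3 + D)) = (D + v) + (-3 + D + 2*v*D**2) = -3 + v + 2*D + 2*v*D**2)
C = 84 (C = 12*(11 + (-3 - 1 + 2*1 + 2*(-1)*1**2)) = 12*(11 + (-3 - 1 + 2 + 2*(-1)*1)) = 12*(11 + (-3 - 1 + 2 - 2)) = 12*(11 - 4) = 12*7 = 84)
-C = -1*84 = -84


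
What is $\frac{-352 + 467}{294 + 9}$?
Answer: $\frac{115}{303} \approx 0.37954$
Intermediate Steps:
$\frac{-352 + 467}{294 + 9} = \frac{115}{303}$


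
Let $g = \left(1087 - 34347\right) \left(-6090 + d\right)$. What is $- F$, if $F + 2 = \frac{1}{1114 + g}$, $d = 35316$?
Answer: $\frac{1944111293}{972055646} \approx 2.0$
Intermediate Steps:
$g = -972056760$ ($g = \left(1087 - 34347\right) \left(-6090 + 35316\right) = \left(-33260\right) 29226 = -972056760$)
$F = - \frac{1944111293}{972055646}$ ($F = -2 + \frac{1}{1114 - 972056760} = -2 + \frac{1}{-972055646} = -2 - \frac{1}{972055646} = - \frac{1944111293}{972055646} \approx -2.0$)
$- F = \left(-1\right) \left(- \frac{1944111293}{972055646}\right) = \frac{1944111293}{972055646}$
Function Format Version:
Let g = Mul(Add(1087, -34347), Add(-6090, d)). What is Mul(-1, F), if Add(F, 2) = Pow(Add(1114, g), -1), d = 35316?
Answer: Rational(1944111293, 972055646) ≈ 2.0000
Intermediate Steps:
g = -972056760 (g = Mul(Add(1087, -34347), Add(-6090, 35316)) = Mul(-33260, 29226) = -972056760)
F = Rational(-1944111293, 972055646) (F = Add(-2, Pow(Add(1114, -972056760), -1)) = Add(-2, Pow(-972055646, -1)) = Add(-2, Rational(-1, 972055646)) = Rational(-1944111293, 972055646) ≈ -2.0000)
Mul(-1, F) = Mul(-1, Rational(-1944111293, 972055646)) = Rational(1944111293, 972055646)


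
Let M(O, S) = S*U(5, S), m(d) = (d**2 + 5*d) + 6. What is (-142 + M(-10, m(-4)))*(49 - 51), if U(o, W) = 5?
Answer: 264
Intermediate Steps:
m(d) = 6 + d**2 + 5*d
M(O, S) = 5*S (M(O, S) = S*5 = 5*S)
(-142 + M(-10, m(-4)))*(49 - 51) = (-142 + 5*(6 + (-4)**2 + 5*(-4)))*(49 - 51) = (-142 + 5*(6 + 16 - 20))*(-2) = (-142 + 5*2)*(-2) = (-142 + 10)*(-2) = -132*(-2) = 264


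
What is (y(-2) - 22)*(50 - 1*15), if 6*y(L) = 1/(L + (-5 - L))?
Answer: -4627/6 ≈ -771.17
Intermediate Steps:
y(L) = -1/30 (y(L) = 1/(6*(L + (-5 - L))) = (⅙)/(-5) = (⅙)*(-⅕) = -1/30)
(y(-2) - 22)*(50 - 1*15) = (-1/30 - 22)*(50 - 1*15) = -661*(50 - 15)/30 = -661/30*35 = -4627/6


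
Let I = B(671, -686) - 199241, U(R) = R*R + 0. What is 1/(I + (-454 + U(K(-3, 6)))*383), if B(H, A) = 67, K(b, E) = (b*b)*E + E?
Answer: 1/1005744 ≈ 9.9429e-7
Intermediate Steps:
K(b, E) = E + E*b**2 (K(b, E) = b**2*E + E = E*b**2 + E = E + E*b**2)
U(R) = R**2 (U(R) = R**2 + 0 = R**2)
I = -199174 (I = 67 - 199241 = -199174)
1/(I + (-454 + U(K(-3, 6)))*383) = 1/(-199174 + (-454 + (6*(1 + (-3)**2))**2)*383) = 1/(-199174 + (-454 + (6*(1 + 9))**2)*383) = 1/(-199174 + (-454 + (6*10)**2)*383) = 1/(-199174 + (-454 + 60**2)*383) = 1/(-199174 + (-454 + 3600)*383) = 1/(-199174 + 3146*383) = 1/(-199174 + 1204918) = 1/1005744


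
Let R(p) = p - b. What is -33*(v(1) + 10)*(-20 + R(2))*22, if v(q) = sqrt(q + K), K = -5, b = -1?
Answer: 123420 + 24684*I ≈ 1.2342e+5 + 24684.0*I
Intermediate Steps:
R(p) = 1 + p (R(p) = p - 1*(-1) = p + 1 = 1 + p)
v(q) = sqrt(-5 + q) (v(q) = sqrt(q - 5) = sqrt(-5 + q))
-33*(v(1) + 10)*(-20 + R(2))*22 = -33*(sqrt(-5 + 1) + 10)*(-20 + (1 + 2))*22 = -33*(sqrt(-4) + 10)*(-20 + 3)*22 = -33*(2*I + 10)*(-17)*22 = -33*(10 + 2*I)*(-17)*22 = -33*(-170 - 34*I)*22 = (5610 + 1122*I)*22 = 123420 + 24684*I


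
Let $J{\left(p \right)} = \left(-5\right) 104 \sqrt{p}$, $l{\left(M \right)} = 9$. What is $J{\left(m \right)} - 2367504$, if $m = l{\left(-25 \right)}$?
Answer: $-2369064$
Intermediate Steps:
$m = 9$
$J{\left(p \right)} = - 520 \sqrt{p}$
$J{\left(m \right)} - 2367504 = - 520 \sqrt{9} - 2367504 = \left(-520\right) 3 - 2367504 = -1560 - 2367504 = -2369064$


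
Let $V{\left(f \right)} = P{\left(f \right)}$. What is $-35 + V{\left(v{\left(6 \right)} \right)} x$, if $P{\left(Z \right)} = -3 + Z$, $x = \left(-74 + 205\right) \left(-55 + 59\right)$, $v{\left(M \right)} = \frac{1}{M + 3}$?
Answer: $- \frac{13939}{9} \approx -1548.8$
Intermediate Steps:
$v{\left(M \right)} = \frac{1}{3 + M}$
$x = 524$ ($x = 131 \cdot 4 = 524$)
$V{\left(f \right)} = -3 + f$
$-35 + V{\left(v{\left(6 \right)} \right)} x = -35 + \left(-3 + \frac{1}{3 + 6}\right) 524 = -35 + \left(-3 + \frac{1}{9}\right) 524 = -35 - \frac{13624}{9} = - \frac{13939}{9}$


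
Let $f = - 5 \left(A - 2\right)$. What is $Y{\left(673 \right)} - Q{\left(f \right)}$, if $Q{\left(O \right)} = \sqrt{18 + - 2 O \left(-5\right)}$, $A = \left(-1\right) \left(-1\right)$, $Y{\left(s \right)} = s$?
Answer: $673 - 2 \sqrt{17} \approx 664.75$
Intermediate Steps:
$A = 1$
$f = 5$ ($f = - 5 \left(1 - 2\right) = \left(-5\right) \left(-1\right) = 5$)
$Q{\left(O \right)} = \sqrt{18 + 10 O}$
$Y{\left(673 \right)} - Q{\left(f \right)} = 673 - \sqrt{18 + 10 \cdot 5} = 673 - \sqrt{18 + 50} = 673 - \sqrt{68} = 673 - 2 \sqrt{17}$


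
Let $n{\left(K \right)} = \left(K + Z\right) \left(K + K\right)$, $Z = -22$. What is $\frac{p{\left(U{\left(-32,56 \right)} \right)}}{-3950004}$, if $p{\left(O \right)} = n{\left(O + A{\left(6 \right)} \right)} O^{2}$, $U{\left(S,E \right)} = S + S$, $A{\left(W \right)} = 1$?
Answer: $- \frac{3655680}{329167} \approx -11.106$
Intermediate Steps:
$U{\left(S,E \right)} = 2 S$
$n{\left(K \right)} = 2 K \left(-22 + K\right)$ ($n{\left(K \right)} = \left(K - 22\right) \left(K + K\right) = \left(-22 + K\right) 2 K = 2 K \left(-22 + K\right)$)
$p{\left(O \right)} = 2 O^{2} \left(1 + O\right) \left(-21 + O\right)$ ($p{\left(O \right)} = 2 \left(O + 1\right) \left(-22 + \left(O + 1\right)\right) O^{2} = 2 \left(1 + O\right) \left(-22 + \left(1 + O\right)\right) O^{2} = 2 \left(1 + O\right) \left(-21 + O\right) O^{2} = 2 O^{2} \left(1 + O\right) \left(-21 + O\right)$)
$\frac{p{\left(U{\left(-32,56 \right)} \right)}}{-3950004} = \frac{2 \left(2 \left(-32\right)\right)^{2} \left(1 + 2 \left(-32\right)\right) \left(-21 + 2 \left(-32\right)\right)}{-3950004} = 2 \left(-64\right)^{2} \left(1 - 64\right) \left(-21 - 64\right) \left(- \frac{1}{3950004}\right) = 2 \cdot 4096 \left(-63\right) \left(-85\right) \left(- \frac{1}{3950004}\right) = 43868160 \left(- \frac{1}{3950004}\right) = - \frac{3655680}{329167}$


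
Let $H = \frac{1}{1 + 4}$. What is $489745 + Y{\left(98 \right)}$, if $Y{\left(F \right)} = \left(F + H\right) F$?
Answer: $\frac{2496843}{5} \approx 4.9937 \cdot 10^{5}$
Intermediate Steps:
$H = \frac{1}{5} \approx 0.2$
$Y{\left(F \right)} = F \left(\frac{1}{5} + F\right)$ ($Y{\left(F \right)} = \left(F + \frac{1}{5}\right) F = \left(\frac{1}{5} + F\right) F = F \left(\frac{1}{5} + F\right)$)
$489745 + Y{\left(98 \right)} = 489745 + 98 \left(\frac{1}{5} + 98\right) = 489745 + 98 \cdot \frac{491}{5} = 489745 + \frac{48118}{5} = \frac{2496843}{5}$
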